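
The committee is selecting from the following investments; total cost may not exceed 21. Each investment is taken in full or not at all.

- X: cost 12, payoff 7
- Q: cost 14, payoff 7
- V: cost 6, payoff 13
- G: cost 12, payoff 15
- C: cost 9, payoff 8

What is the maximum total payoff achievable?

Allowing fractional choices, the relaxed optimum would be about 30.7, but investments are indivisible.
V + G: cost 6 + 12 = 18 ≤ 21, payoff 13 + 15 = 28.
G + C: cost 12 + 9 = 21 ≤ 21, payoff 15 + 8 = 23.
V + C: cost 6 + 9 = 15 ≤ 21, payoff 13 + 8 = 21.
Best is V and G with total payoff 28.

28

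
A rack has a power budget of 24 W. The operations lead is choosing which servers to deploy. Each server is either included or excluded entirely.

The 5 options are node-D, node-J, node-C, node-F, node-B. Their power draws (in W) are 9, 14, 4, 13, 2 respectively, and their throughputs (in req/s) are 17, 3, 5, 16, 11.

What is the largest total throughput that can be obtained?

node-D + node-F + node-B: power draw 9 + 13 + 2 = 24 ≤ 24, throughput 17 + 16 + 11 = 44.
node-D + node-C + node-B: power draw 9 + 4 + 2 = 15 ≤ 24, throughput 17 + 5 + 11 = 33.
Best is node-D, node-F, and node-B with total throughput 44.

44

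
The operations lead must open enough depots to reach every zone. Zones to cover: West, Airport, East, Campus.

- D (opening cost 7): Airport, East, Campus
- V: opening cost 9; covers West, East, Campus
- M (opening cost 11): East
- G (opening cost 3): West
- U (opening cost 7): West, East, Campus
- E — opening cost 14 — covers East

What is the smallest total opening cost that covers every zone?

This is an integer covering problem.
Choose D and G: together they cover West, Airport, East, Campus — every zone.
Total opening cost: 7 + 3 = 10.
No cover costs less than 10.

10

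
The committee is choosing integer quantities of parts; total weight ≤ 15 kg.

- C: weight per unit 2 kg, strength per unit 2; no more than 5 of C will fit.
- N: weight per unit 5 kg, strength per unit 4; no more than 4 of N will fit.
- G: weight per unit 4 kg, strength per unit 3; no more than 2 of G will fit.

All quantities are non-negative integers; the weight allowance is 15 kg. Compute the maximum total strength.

14

5×C and 1×N: weight 15 ≤ 15, strength 5·2 + 1·4 = 14.
3×C, 1×N, and 1×G: weight 15 ≤ 15, strength 3·2 + 1·4 + 1·3 = 13.
Best is 14.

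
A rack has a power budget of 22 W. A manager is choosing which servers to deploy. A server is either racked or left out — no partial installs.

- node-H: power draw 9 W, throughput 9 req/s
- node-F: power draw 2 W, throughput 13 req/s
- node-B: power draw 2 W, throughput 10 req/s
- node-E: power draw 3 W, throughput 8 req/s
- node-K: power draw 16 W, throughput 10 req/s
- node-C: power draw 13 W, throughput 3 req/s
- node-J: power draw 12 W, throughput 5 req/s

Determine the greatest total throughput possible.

This is an integer program with binary decision variables.
Allowing fractional choices, the relaxed optimum would be about 43.8, but servers are indivisible.
node-F + node-B + node-E + node-J: power draw 2 + 2 + 3 + 12 = 19 ≤ 22, throughput 13 + 10 + 8 + 5 = 36.
node-H + node-F + node-B + node-E: power draw 9 + 2 + 2 + 3 = 16 ≤ 22, throughput 9 + 13 + 10 + 8 = 40.
node-F + node-B + node-E + node-C: power draw 2 + 2 + 3 + 13 = 20 ≤ 22, throughput 13 + 10 + 8 + 3 = 34.
Best is node-H, node-F, node-B, and node-E with total throughput 40.

40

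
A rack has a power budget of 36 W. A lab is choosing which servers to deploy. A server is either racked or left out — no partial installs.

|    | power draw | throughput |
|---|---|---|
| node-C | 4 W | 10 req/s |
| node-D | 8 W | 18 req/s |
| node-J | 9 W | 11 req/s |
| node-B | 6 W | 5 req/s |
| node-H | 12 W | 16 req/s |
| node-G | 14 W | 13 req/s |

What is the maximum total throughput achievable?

Allowing fractional choices, the relaxed optimum would be about 57.8, but servers are indivisible.
node-D + node-J + node-B + node-H: power draw 8 + 9 + 6 + 12 = 35 ≤ 36, throughput 18 + 11 + 5 + 16 = 50.
node-C + node-D + node-J + node-H: power draw 4 + 8 + 9 + 12 = 33 ≤ 36, throughput 10 + 18 + 11 + 16 = 55.
node-C + node-D + node-J + node-G: power draw 4 + 8 + 9 + 14 = 35 ≤ 36, throughput 10 + 18 + 11 + 13 = 52.
Best is node-C, node-D, node-J, and node-H with total throughput 55.

55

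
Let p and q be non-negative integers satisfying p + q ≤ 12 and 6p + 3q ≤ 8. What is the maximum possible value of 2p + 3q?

6

Relaxing integrality, the LP optimum is 8.00 at (p,q) = (0, 2.67), which is not an integer point.
(p,q)=(0,2) is feasible, giving 6.
(p,q)=(0,1) is feasible, giving 3.
No feasible integer point exceeds 6.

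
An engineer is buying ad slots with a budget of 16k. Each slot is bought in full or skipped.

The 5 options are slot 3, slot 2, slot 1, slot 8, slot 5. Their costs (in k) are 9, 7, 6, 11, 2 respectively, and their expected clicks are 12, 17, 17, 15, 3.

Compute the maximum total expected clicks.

Take slot 2, slot 1, and slot 5: cost 7 + 6 + 2 = 15 ≤ 16, expected clicks 17 + 17 + 3 = 37.
No other feasible combination does better.

37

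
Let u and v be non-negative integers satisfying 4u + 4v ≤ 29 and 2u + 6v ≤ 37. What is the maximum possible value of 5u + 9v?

Relaxing integrality, the LP optimum is 58.75 at (u,v) = (1.62, 5.62), which is not an integer point.
(u,v)=(2,5): 4·2+4·5=28≤29, 2·2+6·5=34≤37, objective 55.
(u,v)=(0,6): 4·0+4·6=24≤29, 2·0+6·6=36≤37, objective 54.
(u,v)=(3,4): 4·3+4·4=28≤29, 2·3+6·4=30≤37, objective 51.
Maximum is 55 at (u,v)=(2,5).

55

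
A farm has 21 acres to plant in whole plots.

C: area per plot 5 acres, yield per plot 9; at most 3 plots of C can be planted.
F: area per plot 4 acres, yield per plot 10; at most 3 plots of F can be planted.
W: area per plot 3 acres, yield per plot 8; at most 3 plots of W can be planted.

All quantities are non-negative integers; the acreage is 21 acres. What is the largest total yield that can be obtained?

1×C, 3×F, and 1×W: area 20 ≤ 21, yield 1·9 + 3·10 + 1·8 = 47.
3×F and 3×W: area 21 ≤ 21, yield 3·10 + 3·8 = 54.
Best is 54.

54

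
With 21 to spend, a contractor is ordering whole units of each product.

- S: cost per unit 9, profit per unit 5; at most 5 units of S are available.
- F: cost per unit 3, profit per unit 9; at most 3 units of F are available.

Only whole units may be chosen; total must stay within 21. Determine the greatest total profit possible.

32

F has the best ratio (9/3); taking only F gives at most 3×9 = 27 (stopped by the supply cap of 3).
Mixing does better — 1×S and 3×F: cost 18 ≤ 21, profit 1·5 + 3·9 = 32.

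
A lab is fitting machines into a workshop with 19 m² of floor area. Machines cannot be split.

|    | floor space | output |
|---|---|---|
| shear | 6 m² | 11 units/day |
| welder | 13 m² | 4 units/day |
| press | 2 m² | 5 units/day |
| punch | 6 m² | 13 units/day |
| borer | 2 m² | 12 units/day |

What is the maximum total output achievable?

shear + press + punch + borer: floor space 6 + 2 + 6 + 2 = 16 ≤ 19, output 11 + 5 + 13 + 12 = 41.
press + punch + borer: floor space 2 + 6 + 2 = 10 ≤ 19, output 5 + 13 + 12 = 30.
shear + punch + borer: floor space 6 + 6 + 2 = 14 ≤ 19, output 11 + 13 + 12 = 36.
Best is shear, press, punch, and borer with total output 41.

41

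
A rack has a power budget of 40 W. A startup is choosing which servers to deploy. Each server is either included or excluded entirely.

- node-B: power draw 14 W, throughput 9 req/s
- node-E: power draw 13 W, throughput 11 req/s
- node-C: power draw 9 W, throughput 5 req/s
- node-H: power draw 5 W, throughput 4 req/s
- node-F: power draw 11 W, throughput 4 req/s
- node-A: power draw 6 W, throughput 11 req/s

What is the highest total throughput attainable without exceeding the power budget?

35

node-B + node-E + node-H + node-A: power draw 14 + 13 + 5 + 6 = 38 ≤ 40, throughput 9 + 11 + 4 + 11 = 35.
node-B + node-E + node-A: power draw 14 + 13 + 6 = 33 ≤ 40, throughput 9 + 11 + 11 = 31.
node-E + node-C + node-H + node-A: power draw 13 + 9 + 5 + 6 = 33 ≤ 40, throughput 11 + 5 + 4 + 11 = 31.
Best is node-B, node-E, node-H, and node-A with total throughput 35.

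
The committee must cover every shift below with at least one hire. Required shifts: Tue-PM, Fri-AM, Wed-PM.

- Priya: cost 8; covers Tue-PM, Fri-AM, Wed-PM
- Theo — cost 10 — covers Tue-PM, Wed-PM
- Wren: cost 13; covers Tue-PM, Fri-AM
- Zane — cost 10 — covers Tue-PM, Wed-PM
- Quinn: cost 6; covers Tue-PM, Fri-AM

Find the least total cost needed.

8

This is an integer covering problem.
Priya alone covers Tue-PM, Fri-AM, Wed-PM — every shift.
Total cost: 8.
No cover costs less than 8.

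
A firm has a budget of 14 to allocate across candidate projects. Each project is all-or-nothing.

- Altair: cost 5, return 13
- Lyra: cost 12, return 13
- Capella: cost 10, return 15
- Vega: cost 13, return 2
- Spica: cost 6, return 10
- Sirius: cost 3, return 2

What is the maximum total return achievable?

25

Allowing fractional choices, the relaxed optimum would be about 27.5, but projects are indivisible.
Altair + Spica: cost 5 + 6 = 11 ≤ 14, return 13 + 10 = 23.
Capella + Sirius: cost 10 + 3 = 13 ≤ 14, return 15 + 2 = 17.
Altair + Spica + Sirius: cost 5 + 6 + 3 = 14 ≤ 14, return 13 + 10 + 2 = 25.
Best is Altair, Spica, and Sirius with total return 25.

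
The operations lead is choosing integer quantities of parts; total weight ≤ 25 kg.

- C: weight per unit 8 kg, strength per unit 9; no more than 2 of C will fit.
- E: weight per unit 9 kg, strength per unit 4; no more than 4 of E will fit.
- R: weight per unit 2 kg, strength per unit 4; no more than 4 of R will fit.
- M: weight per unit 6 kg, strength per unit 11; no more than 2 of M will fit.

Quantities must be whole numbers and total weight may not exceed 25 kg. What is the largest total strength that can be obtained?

This is a bounded integer knapsack.
R has the best ratio (4/2); taking only R gives at most 4×4 = 16 (stopped by the supply cap of 4).
Mixing does better — 1×C, 2×R, and 2×M: weight 24 ≤ 25, strength 1·9 + 2·4 + 2·11 = 39.

39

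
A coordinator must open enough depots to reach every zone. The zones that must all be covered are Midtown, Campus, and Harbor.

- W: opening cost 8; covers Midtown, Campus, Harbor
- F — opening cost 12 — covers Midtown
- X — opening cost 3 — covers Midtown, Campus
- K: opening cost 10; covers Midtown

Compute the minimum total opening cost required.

8

W alone covers Midtown, Campus, Harbor — every zone.
Total opening cost: 8.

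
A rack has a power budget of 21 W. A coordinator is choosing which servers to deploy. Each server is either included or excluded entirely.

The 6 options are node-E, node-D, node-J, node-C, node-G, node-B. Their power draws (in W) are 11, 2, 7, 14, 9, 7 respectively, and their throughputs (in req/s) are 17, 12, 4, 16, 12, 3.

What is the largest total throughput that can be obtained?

Allowing fractional choices, the relaxed optimum would be about 39.7, but servers are indivisible.
node-E + node-D + node-B: power draw 11 + 2 + 7 = 20 ≤ 21, throughput 17 + 12 + 3 = 32.
node-E + node-D + node-J: power draw 11 + 2 + 7 = 20 ≤ 21, throughput 17 + 12 + 4 = 33.
Best is node-E, node-D, and node-J with total throughput 33.

33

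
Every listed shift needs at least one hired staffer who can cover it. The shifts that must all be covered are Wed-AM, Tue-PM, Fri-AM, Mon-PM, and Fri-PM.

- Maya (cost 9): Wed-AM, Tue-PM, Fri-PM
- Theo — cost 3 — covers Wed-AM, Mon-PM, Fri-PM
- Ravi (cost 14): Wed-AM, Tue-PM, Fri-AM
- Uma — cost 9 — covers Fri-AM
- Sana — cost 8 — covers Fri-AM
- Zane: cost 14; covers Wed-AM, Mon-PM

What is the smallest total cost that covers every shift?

This is an integer covering problem.
Choose Theo and Ravi: together they cover Wed-AM, Tue-PM, Fri-AM, Mon-PM, Fri-PM — every shift.
Total cost: 3 + 14 = 17.
No cover costs less than 17.

17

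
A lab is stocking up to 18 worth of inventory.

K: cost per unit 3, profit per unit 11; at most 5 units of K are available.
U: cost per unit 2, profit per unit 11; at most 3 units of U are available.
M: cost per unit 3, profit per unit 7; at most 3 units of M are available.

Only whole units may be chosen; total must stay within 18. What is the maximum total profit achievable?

77

U has the best ratio (11/2); taking only U gives at most 3×11 = 33 (stopped by the supply cap of 3).
Mixing does better — 4×K and 3×U: cost 18 ≤ 18, profit 4·11 + 3·11 = 77.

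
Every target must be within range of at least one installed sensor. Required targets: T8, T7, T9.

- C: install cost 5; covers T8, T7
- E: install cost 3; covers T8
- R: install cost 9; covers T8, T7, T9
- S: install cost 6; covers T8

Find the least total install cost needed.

The greedy cost-per-new-target heuristic would pick C and R for 14, but a cheaper cover exists.
R alone covers T8, T7, T9 — every target.
Total install cost: 9.
No cover costs less than 9.

9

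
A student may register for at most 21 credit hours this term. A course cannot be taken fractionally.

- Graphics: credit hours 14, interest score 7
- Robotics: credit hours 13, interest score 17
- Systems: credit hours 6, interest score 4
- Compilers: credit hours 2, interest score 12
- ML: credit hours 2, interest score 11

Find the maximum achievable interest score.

Robotics + Compilers + ML: credit hours 13 + 2 + 2 = 17 ≤ 21, interest score 17 + 12 + 11 = 40.
Robotics + Systems + Compilers: credit hours 13 + 6 + 2 = 21 ≤ 21, interest score 17 + 4 + 12 = 33.
Best is Robotics, Compilers, and ML with total interest score 40.

40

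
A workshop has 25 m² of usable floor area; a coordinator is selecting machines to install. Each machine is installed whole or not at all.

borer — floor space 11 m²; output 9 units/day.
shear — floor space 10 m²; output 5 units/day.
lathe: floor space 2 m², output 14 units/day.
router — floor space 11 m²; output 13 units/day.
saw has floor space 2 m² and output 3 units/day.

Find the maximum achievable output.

Allowing fractional choices, the relaxed optimum would be about 38.2, but machines are indivisible.
borer + lathe + router: floor space 11 + 2 + 11 = 24 ≤ 25, output 9 + 14 + 13 = 36.
shear + lathe + router + saw: floor space 10 + 2 + 11 + 2 = 25 ≤ 25, output 5 + 14 + 13 + 3 = 35.
Best is borer, lathe, and router with total output 36.

36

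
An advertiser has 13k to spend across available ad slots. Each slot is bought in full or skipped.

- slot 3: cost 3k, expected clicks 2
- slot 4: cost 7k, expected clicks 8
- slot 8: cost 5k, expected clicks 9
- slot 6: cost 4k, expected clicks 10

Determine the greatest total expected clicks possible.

21

slot 3 + slot 8 + slot 6: cost 3 + 5 + 4 = 12 ≤ 13, expected clicks 2 + 9 + 10 = 21.
slot 8 + slot 6: cost 5 + 4 = 9 ≤ 13, expected clicks 9 + 10 = 19.
Best is slot 3, slot 8, and slot 6 with total expected clicks 21.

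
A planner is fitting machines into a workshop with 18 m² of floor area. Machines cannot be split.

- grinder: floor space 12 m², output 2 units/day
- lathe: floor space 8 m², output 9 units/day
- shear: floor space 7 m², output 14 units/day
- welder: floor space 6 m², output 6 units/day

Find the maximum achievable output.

shear + welder: floor space 7 + 6 = 13 ≤ 18, output 14 + 6 = 20.
lathe + shear: floor space 8 + 7 = 15 ≤ 18, output 9 + 14 = 23.
lathe + welder: floor space 8 + 6 = 14 ≤ 18, output 9 + 6 = 15.
Best is lathe and shear with total output 23.

23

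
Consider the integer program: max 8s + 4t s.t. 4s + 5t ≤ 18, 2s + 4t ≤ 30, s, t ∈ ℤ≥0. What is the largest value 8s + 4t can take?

32

(s,t)=(4,0) is feasible, giving 32.
(s,t)=(3,1) is feasible, giving 28.
(s,t)=(3,0) is feasible, giving 24.
Maximum is 32 at (s,t)=(4,0).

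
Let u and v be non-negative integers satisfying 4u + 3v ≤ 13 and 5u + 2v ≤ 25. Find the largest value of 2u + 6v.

The continuous relaxation peaks at (0, 4.33) with value 26.00; rounding to a feasible lattice point costs some objective.
(u,v)=(0,4) is feasible, giving 24.
(u,v)=(1,3) is feasible, giving 20.
(u,v)=(0,3) is feasible, giving 18.
No feasible integer point exceeds 24.

24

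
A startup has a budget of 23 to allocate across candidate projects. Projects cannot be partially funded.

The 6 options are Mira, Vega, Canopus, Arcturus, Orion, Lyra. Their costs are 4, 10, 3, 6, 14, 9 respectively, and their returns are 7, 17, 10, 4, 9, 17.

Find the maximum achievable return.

This is a 0-1 knapsack instance.
Take Vega, Canopus, and Lyra: cost 10 + 3 + 9 = 22 ≤ 23, return 17 + 10 + 17 = 44.
No other feasible combination does better.

44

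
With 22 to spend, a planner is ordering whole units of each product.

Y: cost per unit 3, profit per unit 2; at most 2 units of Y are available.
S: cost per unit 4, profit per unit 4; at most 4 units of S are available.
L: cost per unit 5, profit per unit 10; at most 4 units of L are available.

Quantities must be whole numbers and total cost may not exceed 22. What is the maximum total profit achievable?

40

This is a bounded integer knapsack.
Take 4×L: cost 20 ≤ 22, profit 4·10 = 40.
L has the best ratio (10/5) and is taken to its limit of 4; remaining capacity is filled optimally with the others.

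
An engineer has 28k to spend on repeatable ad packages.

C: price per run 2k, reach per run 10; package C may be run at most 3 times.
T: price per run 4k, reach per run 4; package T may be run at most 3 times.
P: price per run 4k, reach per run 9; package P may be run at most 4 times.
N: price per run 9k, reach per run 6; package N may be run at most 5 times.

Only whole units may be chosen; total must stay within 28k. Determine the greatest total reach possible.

Take 3×C, 1×T, and 4×P: price 26 ≤ 28, reach 3·10 + 1·4 + 4·9 = 70.
C has the best ratio (10/2) and is taken to its limit of 3; remaining capacity is filled optimally with the others.

70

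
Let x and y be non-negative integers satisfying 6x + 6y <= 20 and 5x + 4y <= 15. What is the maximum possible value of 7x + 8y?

(x,y)=(0,3): 6·0+6·3=18≤20, 5·0+4·3=12≤15, objective 24.
(x,y)=(1,2): 6·1+6·2=18≤20, 5·1+4·2=13≤15, objective 23.
(x,y)=(0,2): 6·0+6·2=12≤20, 5·0+4·2=8≤15, objective 16.
No feasible integer point exceeds 24.

24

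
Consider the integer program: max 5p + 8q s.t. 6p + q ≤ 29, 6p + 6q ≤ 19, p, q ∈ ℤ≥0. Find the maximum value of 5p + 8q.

Relaxing integrality, the LP optimum is 25.33 at (p,q) = (0, 3.17), which is not an integer point.
(p,q)=(0,3): 6·0+1·3=3≤29, 6·0+6·3=18≤19, objective 24.
(p,q)=(1,2): 6·1+1·2=8≤29, 6·1+6·2=18≤19, objective 21.
Maximum is 24 at (p,q)=(0,3).

24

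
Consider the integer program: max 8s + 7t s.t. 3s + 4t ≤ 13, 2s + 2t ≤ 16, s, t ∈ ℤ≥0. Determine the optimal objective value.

32

Relaxing integrality, the LP optimum is 34.67 at (s,t) = (4.33, 0), which is not an integer point.
(s,t)=(4,0): 3·4+4·0=12≤13, 2·4+2·0=8≤16, objective 32.
(s,t)=(3,1): 3·3+4·1=13≤13, 2·3+2·1=8≤16, objective 31.
(s,t)=(3,0): 3·3+4·0=9≤13, 2·3+2·0=6≤16, objective 24.
No feasible integer point exceeds 32.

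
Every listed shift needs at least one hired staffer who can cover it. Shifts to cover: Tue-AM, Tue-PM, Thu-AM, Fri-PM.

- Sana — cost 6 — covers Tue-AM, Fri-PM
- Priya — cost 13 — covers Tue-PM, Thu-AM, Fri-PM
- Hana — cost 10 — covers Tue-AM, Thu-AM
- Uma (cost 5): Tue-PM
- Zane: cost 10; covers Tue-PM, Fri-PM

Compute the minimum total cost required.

19

Choose Sana and Priya: together they cover Tue-AM, Tue-PM, Thu-AM, Fri-PM — every shift.
Total cost: 6 + 13 = 19.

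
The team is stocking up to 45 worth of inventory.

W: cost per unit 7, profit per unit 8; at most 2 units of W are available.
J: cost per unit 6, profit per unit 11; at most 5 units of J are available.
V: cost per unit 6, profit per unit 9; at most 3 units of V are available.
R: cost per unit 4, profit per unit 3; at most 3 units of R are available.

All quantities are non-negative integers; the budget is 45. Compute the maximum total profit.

73

This is a bounded integer knapsack.
J has the best ratio (11/6); taking only J gives at most 5×11 = 55 (stopped by the supply cap of 5).
Mixing does better — 5×J and 2×V: cost 42 ≤ 45, profit 5·11 + 2·9 = 73.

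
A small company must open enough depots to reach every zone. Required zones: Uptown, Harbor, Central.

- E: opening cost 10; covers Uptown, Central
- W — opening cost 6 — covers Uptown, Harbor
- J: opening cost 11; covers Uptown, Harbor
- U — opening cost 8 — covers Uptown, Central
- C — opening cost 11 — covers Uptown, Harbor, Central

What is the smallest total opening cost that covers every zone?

11

The greedy cost-per-new-zone heuristic would pick W and U for 14, but a cheaper cover exists.
C alone covers Uptown, Harbor, Central — every zone.
Total opening cost: 11.
No cover costs less than 11.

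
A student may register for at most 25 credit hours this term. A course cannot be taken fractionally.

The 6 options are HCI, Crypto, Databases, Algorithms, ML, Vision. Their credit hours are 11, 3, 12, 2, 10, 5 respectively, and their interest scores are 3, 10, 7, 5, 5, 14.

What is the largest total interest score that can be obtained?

Treat it as a binary knapsack problem.
Allowing fractional choices, the relaxed optimum would be about 37.5, but courses are indivisible.
Crypto + Databases + Algorithms + Vision: credit hours 3 + 12 + 2 + 5 = 22 ≤ 25, interest score 10 + 7 + 5 + 14 = 36.
HCI + Crypto + Algorithms + Vision: credit hours 11 + 3 + 2 + 5 = 21 ≤ 25, interest score 3 + 10 + 5 + 14 = 32.
Crypto + Algorithms + ML + Vision: credit hours 3 + 2 + 10 + 5 = 20 ≤ 25, interest score 10 + 5 + 5 + 14 = 34.
Best is Crypto, Databases, Algorithms, and Vision with total interest score 36.

36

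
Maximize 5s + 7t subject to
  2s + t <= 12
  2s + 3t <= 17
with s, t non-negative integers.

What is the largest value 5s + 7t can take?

(s,t)=(4,3): 2·4+1·3=11≤12, 2·4+3·3=17≤17, objective 41.
(s,t)=(5,2): 2·5+1·2=12≤12, 2·5+3·2=16≤17, objective 39.
(s,t)=(3,3): 2·3+1·3=9≤12, 2·3+3·3=15≤17, objective 36.
(s,t)=(4,2): 2·4+1·2=10≤12, 2·4+3·2=14≤17, objective 34.
The best lattice point is (4,3), giving 41.

41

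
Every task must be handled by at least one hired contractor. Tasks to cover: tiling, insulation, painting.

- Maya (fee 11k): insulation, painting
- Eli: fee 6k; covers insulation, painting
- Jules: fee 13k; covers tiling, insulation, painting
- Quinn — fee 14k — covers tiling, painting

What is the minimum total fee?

13

This is an integer covering problem.
The greedy cost-per-new-task heuristic would pick Eli and Jules for 19, but a cheaper cover exists.
Jules alone covers tiling, insulation, painting — every task.
Total fee: 13.
No cover costs less than 13.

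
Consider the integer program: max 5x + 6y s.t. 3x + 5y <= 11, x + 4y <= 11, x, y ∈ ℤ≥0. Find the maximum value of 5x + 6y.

(x,y)=(2,1): 3·2+5·1=11≤11, 1·2+4·1=6≤11, objective 16.
(x,y)=(3,0): 3·3+5·0=9≤11, 1·3+4·0=3≤11, objective 15.
(x,y)=(1,1): 3·1+5·1=8≤11, 1·1+4·1=5≤11, objective 11.
Maximum is 16 at (x,y)=(2,1).

16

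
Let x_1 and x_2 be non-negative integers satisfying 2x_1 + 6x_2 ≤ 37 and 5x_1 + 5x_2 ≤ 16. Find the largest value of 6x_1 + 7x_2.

(x_1,x_2)=(0,3): 2·0+6·3=18≤37, 5·0+5·3=15≤16, objective 21.
(x_1,x_2)=(1,2): 2·1+6·2=14≤37, 5·1+5·2=15≤16, objective 20.
(x_1,x_2)=(0,2): 2·0+6·2=12≤37, 5·0+5·2=10≤16, objective 14.
The best lattice point is (0,3), giving 21.

21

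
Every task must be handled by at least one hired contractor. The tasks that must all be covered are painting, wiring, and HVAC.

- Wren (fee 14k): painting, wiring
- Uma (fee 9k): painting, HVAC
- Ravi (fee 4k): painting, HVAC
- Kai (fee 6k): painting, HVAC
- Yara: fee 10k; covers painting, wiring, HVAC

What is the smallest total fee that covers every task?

10

The greedy cost-per-new-task heuristic would pick Ravi and Yara for 14, but a cheaper cover exists.
Yara alone covers painting, wiring, HVAC — every task.
Total fee: 10.
No cover costs less than 10.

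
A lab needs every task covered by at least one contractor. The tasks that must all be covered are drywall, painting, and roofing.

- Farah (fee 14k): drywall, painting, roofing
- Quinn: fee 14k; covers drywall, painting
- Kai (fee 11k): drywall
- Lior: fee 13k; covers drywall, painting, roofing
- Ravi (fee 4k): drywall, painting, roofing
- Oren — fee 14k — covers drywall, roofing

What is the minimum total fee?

Ravi alone covers drywall, painting, roofing — every task.
Total fee: 4.

4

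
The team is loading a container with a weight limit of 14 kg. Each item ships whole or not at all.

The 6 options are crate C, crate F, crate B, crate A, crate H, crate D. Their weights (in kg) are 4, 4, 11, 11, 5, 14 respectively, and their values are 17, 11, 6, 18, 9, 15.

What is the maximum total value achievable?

37

Allowing fractional choices, the relaxed optimum would be about 38.6, but items are indivisible.
crate C + crate F + crate H: weight 4 + 4 + 5 = 13 ≤ 14, value 17 + 11 + 9 = 37.
crate C + crate F: weight 4 + 4 = 8 ≤ 14, value 17 + 11 = 28.
crate C + crate H: weight 4 + 5 = 9 ≤ 14, value 17 + 9 = 26.
Best is crate C, crate F, and crate H with total value 37.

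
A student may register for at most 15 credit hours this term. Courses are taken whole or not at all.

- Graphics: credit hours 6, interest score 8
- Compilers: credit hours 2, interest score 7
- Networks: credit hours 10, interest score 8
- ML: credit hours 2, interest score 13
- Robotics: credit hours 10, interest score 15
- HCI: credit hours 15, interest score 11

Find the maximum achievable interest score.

Allowing fractional choices, the relaxed optimum would be about 36.3, but courses are indivisible.
Graphics + Compilers + ML: credit hours 6 + 2 + 2 = 10 ≤ 15, interest score 8 + 7 + 13 = 28.
Compilers + ML + Robotics: credit hours 2 + 2 + 10 = 14 ≤ 15, interest score 7 + 13 + 15 = 35.
Best is Compilers, ML, and Robotics with total interest score 35.

35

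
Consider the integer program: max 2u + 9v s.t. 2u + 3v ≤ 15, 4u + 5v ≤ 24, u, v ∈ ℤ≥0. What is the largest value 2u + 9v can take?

38

(u,v)=(1,4): 2·1+3·4=14≤15, 4·1+5·4=24≤24, objective 38.
(u,v)=(0,4): 2·0+3·4=12≤15, 4·0+5·4=20≤24, objective 36.
(u,v)=(2,3): 2·2+3·3=13≤15, 4·2+5·3=23≤24, objective 31.
Maximum is 38 at (u,v)=(1,4).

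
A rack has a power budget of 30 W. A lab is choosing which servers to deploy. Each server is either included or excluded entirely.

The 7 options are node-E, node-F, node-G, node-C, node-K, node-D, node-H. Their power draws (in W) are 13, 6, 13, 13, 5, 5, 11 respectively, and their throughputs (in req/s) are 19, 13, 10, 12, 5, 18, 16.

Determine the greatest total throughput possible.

Allowing fractional choices, the relaxed optimum would be about 58.7, but servers are indivisible.
node-E + node-D + node-H: power draw 13 + 5 + 11 = 29 ≤ 30, throughput 19 + 18 + 16 = 53.
node-F + node-K + node-D + node-H: power draw 6 + 5 + 5 + 11 = 27 ≤ 30, throughput 13 + 5 + 18 + 16 = 52.
node-E + node-F + node-K + node-D: power draw 13 + 6 + 5 + 5 = 29 ≤ 30, throughput 19 + 13 + 5 + 18 = 55.
Best is node-E, node-F, node-K, and node-D with total throughput 55.

55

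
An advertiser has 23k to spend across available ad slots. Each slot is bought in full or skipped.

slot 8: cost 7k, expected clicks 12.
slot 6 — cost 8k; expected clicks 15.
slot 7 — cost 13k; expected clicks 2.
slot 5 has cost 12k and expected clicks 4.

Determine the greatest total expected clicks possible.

27

Allowing fractional choices, the relaxed optimum would be about 29.7, but ad slots are indivisible.
slot 8 + slot 6: cost 7 + 8 = 15 ≤ 23, expected clicks 12 + 15 = 27.
slot 6 + slot 5: cost 8 + 12 = 20 ≤ 23, expected clicks 15 + 4 = 19.
Best is slot 8 and slot 6 with total expected clicks 27.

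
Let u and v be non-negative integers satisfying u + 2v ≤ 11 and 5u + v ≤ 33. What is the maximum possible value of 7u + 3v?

48

Relaxing integrality, the LP optimum is 50.11 at (u,v) = (6.11, 2.44), which is not an integer point.
(u,v)=(6,2): 1·6+2·2=10≤11, 5·6+1·2=32≤33, objective 48.
(u,v)=(6,1): 1·6+2·1=8≤11, 5·6+1·1=31≤33, objective 45.
(u,v)=(5,3): 1·5+2·3=11≤11, 5·5+1·3=28≤33, objective 44.
No feasible integer point exceeds 48.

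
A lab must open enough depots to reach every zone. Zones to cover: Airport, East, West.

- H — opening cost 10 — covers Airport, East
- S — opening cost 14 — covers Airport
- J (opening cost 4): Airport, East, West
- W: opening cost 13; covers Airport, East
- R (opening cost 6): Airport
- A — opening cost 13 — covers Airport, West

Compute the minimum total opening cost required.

This is a weighted set-cover instance.
J alone covers Airport, East, West — every zone.
Total opening cost: 4.
No cover costs less than 4.

4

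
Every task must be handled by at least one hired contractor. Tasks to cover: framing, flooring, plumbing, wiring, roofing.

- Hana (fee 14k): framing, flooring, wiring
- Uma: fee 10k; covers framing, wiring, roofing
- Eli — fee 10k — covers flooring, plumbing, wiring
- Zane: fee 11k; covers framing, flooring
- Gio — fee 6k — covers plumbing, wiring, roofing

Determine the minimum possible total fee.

17

Choose Zane and Gio: together they cover framing, flooring, plumbing, wiring, roofing — every task.
Total fee: 11 + 6 = 17.
No cover costs less than 17.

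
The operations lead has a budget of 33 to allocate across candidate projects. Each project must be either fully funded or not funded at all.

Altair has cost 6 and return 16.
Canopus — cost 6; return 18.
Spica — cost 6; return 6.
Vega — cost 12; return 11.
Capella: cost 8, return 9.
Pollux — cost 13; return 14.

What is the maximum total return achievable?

Altair + Canopus + Vega + Capella: cost 6 + 6 + 12 + 8 = 32 ≤ 33, return 16 + 18 + 11 + 9 = 54.
Altair + Canopus + Spica + Pollux: cost 6 + 6 + 6 + 13 = 31 ≤ 33, return 16 + 18 + 6 + 14 = 54.
Altair + Canopus + Capella + Pollux: cost 6 + 6 + 8 + 13 = 33 ≤ 33, return 16 + 18 + 9 + 14 = 57.
Best is Altair, Canopus, Capella, and Pollux with total return 57.

57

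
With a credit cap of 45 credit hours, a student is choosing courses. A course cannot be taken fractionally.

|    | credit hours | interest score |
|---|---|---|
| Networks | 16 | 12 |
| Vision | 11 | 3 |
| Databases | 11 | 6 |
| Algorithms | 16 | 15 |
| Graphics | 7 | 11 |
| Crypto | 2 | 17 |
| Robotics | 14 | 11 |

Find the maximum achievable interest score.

Take Networks, Algorithms, Graphics, and Crypto: credit hours 16 + 16 + 7 + 2 = 41 ≤ 45, interest score 12 + 15 + 11 + 17 = 55.
No other feasible combination does better.

55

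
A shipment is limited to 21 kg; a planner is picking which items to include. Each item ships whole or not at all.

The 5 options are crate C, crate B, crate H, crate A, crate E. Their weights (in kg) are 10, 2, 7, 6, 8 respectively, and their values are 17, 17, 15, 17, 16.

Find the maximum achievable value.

51

Take crate C, crate B, and crate A: weight 10 + 2 + 6 = 18 ≤ 21, value 17 + 17 + 17 = 51.
No other feasible combination does better.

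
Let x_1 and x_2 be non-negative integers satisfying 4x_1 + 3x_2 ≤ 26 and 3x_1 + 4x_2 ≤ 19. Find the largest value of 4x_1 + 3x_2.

Relaxing integrality, the LP optimum is 25.33 at (x_1,x_2) = (6.33, 0), which is not an integer point.
(x_1,x_2)=(6,0): 4·6+3·0=24≤26, 3·6+4·0=18≤19, objective 24.
(x_1,x_2)=(5,1): 4·5+3·1=23≤26, 3·5+4·1=19≤19, objective 23.
(x_1,x_2)=(5,0): 4·5+3·0=20≤26, 3·5+4·0=15≤19, objective 20.
The best lattice point is (6,0), giving 24.

24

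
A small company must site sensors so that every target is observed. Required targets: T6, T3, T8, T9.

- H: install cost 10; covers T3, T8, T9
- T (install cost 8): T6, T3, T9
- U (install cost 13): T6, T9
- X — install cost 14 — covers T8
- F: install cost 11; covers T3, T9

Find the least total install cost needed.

18

Choose H and T: together they cover T6, T3, T8, T9 — every target.
Total install cost: 10 + 8 = 18.
No cover costs less than 18.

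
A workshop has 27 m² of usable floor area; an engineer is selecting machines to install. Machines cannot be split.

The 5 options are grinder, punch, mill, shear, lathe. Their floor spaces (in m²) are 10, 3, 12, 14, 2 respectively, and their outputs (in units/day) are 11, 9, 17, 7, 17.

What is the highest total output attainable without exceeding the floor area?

54

grinder + punch + mill + lathe: floor space 10 + 3 + 12 + 2 = 27 ≤ 27, output 11 + 9 + 17 + 17 = 54.
grinder + mill + lathe: floor space 10 + 12 + 2 = 24 ≤ 27, output 11 + 17 + 17 = 45.
punch + mill + lathe: floor space 3 + 12 + 2 = 17 ≤ 27, output 9 + 17 + 17 = 43.
Best is grinder, punch, mill, and lathe with total output 54.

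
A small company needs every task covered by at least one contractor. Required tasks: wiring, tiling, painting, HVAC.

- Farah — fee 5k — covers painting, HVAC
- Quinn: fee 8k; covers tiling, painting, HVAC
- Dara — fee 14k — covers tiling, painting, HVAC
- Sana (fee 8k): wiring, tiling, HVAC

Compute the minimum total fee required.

13

Choose Farah and Sana: together they cover wiring, tiling, painting, HVAC — every task.
Total fee: 5 + 8 = 13.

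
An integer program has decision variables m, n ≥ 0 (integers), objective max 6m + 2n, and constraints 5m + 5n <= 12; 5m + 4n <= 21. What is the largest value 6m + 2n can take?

12

(m,n)=(2,0): 5·2+5·0=10≤12, 5·2+4·0=10≤21, objective 12.
(m,n)=(1,1): 5·1+5·1=10≤12, 5·1+4·1=9≤21, objective 8.
The best lattice point is (2,0), giving 12.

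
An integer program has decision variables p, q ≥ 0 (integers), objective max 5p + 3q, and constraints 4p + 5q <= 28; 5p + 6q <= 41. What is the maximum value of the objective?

35

(p,q)=(7,0) is feasible, giving 35.
(p,q)=(6,0) is feasible, giving 30.
The best lattice point is (7,0), giving 35.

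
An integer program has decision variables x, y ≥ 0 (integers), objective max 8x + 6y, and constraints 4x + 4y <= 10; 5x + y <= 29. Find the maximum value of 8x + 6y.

(x,y)=(2,0) is feasible, giving 16.
(x,y)=(1,1) is feasible, giving 14.
(x,y)=(1,0) is feasible, giving 8.
The best lattice point is (2,0), giving 16.

16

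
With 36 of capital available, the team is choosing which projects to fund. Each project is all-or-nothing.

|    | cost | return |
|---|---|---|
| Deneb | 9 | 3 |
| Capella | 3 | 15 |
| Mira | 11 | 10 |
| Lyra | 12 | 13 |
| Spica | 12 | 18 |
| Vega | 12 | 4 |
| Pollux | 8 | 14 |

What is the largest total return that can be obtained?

Take Capella, Lyra, Spica, and Pollux: cost 3 + 12 + 12 + 8 = 35 ≤ 36, return 15 + 13 + 18 + 14 = 60.
No other feasible combination does better.

60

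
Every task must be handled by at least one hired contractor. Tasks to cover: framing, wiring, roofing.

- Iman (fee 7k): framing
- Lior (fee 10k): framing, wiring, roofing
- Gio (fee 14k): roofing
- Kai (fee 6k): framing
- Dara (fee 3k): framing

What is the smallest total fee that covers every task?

10

The greedy cost-per-new-task heuristic would pick Dara and Lior for 13, but a cheaper cover exists.
Lior alone covers framing, wiring, roofing — every task.
Total fee: 10.
No cover costs less than 10.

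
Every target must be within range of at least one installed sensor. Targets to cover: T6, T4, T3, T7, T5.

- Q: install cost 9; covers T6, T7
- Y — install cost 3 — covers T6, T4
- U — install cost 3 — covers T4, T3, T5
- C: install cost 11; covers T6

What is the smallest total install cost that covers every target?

12

Choose Q and U: together they cover T6, T4, T3, T7, T5 — every target.
Total install cost: 9 + 3 = 12.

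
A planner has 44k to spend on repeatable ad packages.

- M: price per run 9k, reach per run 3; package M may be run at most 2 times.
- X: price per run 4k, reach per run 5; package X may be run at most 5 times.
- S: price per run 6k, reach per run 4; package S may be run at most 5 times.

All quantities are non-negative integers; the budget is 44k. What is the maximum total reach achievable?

41

Take 5×X and 4×S: price 44 ≤ 44, reach 5·5 + 4·4 = 41.
X has the best ratio (5/4) and is taken to its limit of 5; remaining capacity is filled optimally with the others.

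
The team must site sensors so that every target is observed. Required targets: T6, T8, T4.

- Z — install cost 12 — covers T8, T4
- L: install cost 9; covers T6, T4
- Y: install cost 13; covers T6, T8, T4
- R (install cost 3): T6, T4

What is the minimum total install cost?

13

The greedy cost-per-new-target heuristic would pick R and Z for 15, but a cheaper cover exists.
Y alone covers T6, T8, T4 — every target.
Total install cost: 13.
No cover costs less than 13.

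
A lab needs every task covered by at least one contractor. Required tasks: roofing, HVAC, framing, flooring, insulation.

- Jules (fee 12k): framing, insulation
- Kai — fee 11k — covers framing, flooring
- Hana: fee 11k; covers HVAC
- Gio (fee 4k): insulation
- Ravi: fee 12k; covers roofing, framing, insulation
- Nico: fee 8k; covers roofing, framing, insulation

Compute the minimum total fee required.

30

This is a weighted set-cover instance.
Choose Kai, Hana, and Nico: together they cover roofing, HVAC, framing, flooring, insulation — every task.
Total fee: 11 + 11 + 8 = 30.
No cover costs less than 30.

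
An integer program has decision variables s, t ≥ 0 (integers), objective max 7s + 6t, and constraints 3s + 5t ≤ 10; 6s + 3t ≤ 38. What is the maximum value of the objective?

(s,t)=(3,0): 3·3+5·0=9≤10, 6·3+3·0=18≤38, objective 21.
(s,t)=(2,0): 3·2+5·0=6≤10, 6·2+3·0=12≤38, objective 14.
No feasible integer point exceeds 21.

21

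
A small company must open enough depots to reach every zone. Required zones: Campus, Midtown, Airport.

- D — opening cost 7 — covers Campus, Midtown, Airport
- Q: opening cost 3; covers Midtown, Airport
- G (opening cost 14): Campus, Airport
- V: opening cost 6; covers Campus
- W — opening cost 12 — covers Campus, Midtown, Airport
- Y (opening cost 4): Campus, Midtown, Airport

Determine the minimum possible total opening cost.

This is a weighted set-cover instance.
Y alone covers Campus, Midtown, Airport — every zone.
Total opening cost: 4.

4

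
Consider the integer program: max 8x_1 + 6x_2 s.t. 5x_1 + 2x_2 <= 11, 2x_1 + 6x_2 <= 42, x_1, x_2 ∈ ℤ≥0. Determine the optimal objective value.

30

(x_1,x_2)=(0,5) is feasible, giving 30.
(x_1,x_2)=(0,4) is feasible, giving 24.
No feasible integer point exceeds 30.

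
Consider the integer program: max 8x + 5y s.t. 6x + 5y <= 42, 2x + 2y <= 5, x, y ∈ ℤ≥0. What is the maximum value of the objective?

16

(x,y)=(2,0): 6·2+5·0=12≤42, 2·2+2·0=4≤5, objective 16.
(x,y)=(1,1): 6·1+5·1=11≤42, 2·1+2·1=4≤5, objective 13.
Maximum is 16 at (x,y)=(2,0).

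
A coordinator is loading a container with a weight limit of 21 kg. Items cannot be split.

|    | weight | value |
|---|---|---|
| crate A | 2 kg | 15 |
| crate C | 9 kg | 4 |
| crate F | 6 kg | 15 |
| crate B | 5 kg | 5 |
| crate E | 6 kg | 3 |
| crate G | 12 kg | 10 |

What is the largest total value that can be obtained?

This is an integer program with binary decision variables.
crate A + crate F + crate B + crate E: weight 2 + 6 + 5 + 6 = 19 ≤ 21, value 15 + 15 + 5 + 3 = 38.
crate A + crate F + crate B: weight 2 + 6 + 5 = 13 ≤ 21, value 15 + 15 + 5 = 35.
crate A + crate F + crate G: weight 2 + 6 + 12 = 20 ≤ 21, value 15 + 15 + 10 = 40.
Best is crate A, crate F, and crate G with total value 40.

40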